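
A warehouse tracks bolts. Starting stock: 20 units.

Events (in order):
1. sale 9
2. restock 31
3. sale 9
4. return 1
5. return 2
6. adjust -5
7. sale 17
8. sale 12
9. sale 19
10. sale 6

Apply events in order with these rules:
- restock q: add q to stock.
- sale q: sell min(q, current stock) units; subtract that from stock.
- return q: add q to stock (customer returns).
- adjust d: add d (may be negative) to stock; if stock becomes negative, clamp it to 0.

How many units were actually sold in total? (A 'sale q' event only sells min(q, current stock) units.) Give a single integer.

Answer: 49

Derivation:
Processing events:
Start: stock = 20
  Event 1 (sale 9): sell min(9,20)=9. stock: 20 - 9 = 11. total_sold = 9
  Event 2 (restock 31): 11 + 31 = 42
  Event 3 (sale 9): sell min(9,42)=9. stock: 42 - 9 = 33. total_sold = 18
  Event 4 (return 1): 33 + 1 = 34
  Event 5 (return 2): 34 + 2 = 36
  Event 6 (adjust -5): 36 + -5 = 31
  Event 7 (sale 17): sell min(17,31)=17. stock: 31 - 17 = 14. total_sold = 35
  Event 8 (sale 12): sell min(12,14)=12. stock: 14 - 12 = 2. total_sold = 47
  Event 9 (sale 19): sell min(19,2)=2. stock: 2 - 2 = 0. total_sold = 49
  Event 10 (sale 6): sell min(6,0)=0. stock: 0 - 0 = 0. total_sold = 49
Final: stock = 0, total_sold = 49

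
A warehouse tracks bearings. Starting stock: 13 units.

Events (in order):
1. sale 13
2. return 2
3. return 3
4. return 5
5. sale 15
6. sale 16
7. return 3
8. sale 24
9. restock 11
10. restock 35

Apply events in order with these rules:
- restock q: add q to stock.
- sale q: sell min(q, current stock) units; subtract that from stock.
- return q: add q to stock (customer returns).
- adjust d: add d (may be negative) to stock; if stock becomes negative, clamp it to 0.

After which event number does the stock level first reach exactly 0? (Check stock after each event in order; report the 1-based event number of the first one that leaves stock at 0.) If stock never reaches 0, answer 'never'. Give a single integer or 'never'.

Processing events:
Start: stock = 13
  Event 1 (sale 13): sell min(13,13)=13. stock: 13 - 13 = 0. total_sold = 13
  Event 2 (return 2): 0 + 2 = 2
  Event 3 (return 3): 2 + 3 = 5
  Event 4 (return 5): 5 + 5 = 10
  Event 5 (sale 15): sell min(15,10)=10. stock: 10 - 10 = 0. total_sold = 23
  Event 6 (sale 16): sell min(16,0)=0. stock: 0 - 0 = 0. total_sold = 23
  Event 7 (return 3): 0 + 3 = 3
  Event 8 (sale 24): sell min(24,3)=3. stock: 3 - 3 = 0. total_sold = 26
  Event 9 (restock 11): 0 + 11 = 11
  Event 10 (restock 35): 11 + 35 = 46
Final: stock = 46, total_sold = 26

First zero at event 1.

Answer: 1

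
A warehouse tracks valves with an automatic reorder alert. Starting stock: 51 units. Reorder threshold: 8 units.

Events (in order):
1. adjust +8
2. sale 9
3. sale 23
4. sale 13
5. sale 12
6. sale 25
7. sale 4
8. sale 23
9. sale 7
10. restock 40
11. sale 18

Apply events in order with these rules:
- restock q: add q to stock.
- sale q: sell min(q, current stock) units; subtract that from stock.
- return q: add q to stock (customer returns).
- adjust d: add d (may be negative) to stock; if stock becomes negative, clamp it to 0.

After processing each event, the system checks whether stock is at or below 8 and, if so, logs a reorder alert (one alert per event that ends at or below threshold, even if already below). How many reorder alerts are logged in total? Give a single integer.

Answer: 5

Derivation:
Processing events:
Start: stock = 51
  Event 1 (adjust +8): 51 + 8 = 59
  Event 2 (sale 9): sell min(9,59)=9. stock: 59 - 9 = 50. total_sold = 9
  Event 3 (sale 23): sell min(23,50)=23. stock: 50 - 23 = 27. total_sold = 32
  Event 4 (sale 13): sell min(13,27)=13. stock: 27 - 13 = 14. total_sold = 45
  Event 5 (sale 12): sell min(12,14)=12. stock: 14 - 12 = 2. total_sold = 57
  Event 6 (sale 25): sell min(25,2)=2. stock: 2 - 2 = 0. total_sold = 59
  Event 7 (sale 4): sell min(4,0)=0. stock: 0 - 0 = 0. total_sold = 59
  Event 8 (sale 23): sell min(23,0)=0. stock: 0 - 0 = 0. total_sold = 59
  Event 9 (sale 7): sell min(7,0)=0. stock: 0 - 0 = 0. total_sold = 59
  Event 10 (restock 40): 0 + 40 = 40
  Event 11 (sale 18): sell min(18,40)=18. stock: 40 - 18 = 22. total_sold = 77
Final: stock = 22, total_sold = 77

Checking against threshold 8:
  After event 1: stock=59 > 8
  After event 2: stock=50 > 8
  After event 3: stock=27 > 8
  After event 4: stock=14 > 8
  After event 5: stock=2 <= 8 -> ALERT
  After event 6: stock=0 <= 8 -> ALERT
  After event 7: stock=0 <= 8 -> ALERT
  After event 8: stock=0 <= 8 -> ALERT
  After event 9: stock=0 <= 8 -> ALERT
  After event 10: stock=40 > 8
  After event 11: stock=22 > 8
Alert events: [5, 6, 7, 8, 9]. Count = 5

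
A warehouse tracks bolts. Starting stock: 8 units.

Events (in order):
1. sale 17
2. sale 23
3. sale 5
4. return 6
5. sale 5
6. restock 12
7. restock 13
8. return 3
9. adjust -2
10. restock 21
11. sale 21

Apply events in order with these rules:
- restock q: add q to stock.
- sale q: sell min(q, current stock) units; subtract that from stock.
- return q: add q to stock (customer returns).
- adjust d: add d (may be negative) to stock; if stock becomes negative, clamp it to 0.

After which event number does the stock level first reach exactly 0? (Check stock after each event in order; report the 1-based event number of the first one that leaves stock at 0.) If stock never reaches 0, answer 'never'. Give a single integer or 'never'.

Processing events:
Start: stock = 8
  Event 1 (sale 17): sell min(17,8)=8. stock: 8 - 8 = 0. total_sold = 8
  Event 2 (sale 23): sell min(23,0)=0. stock: 0 - 0 = 0. total_sold = 8
  Event 3 (sale 5): sell min(5,0)=0. stock: 0 - 0 = 0. total_sold = 8
  Event 4 (return 6): 0 + 6 = 6
  Event 5 (sale 5): sell min(5,6)=5. stock: 6 - 5 = 1. total_sold = 13
  Event 6 (restock 12): 1 + 12 = 13
  Event 7 (restock 13): 13 + 13 = 26
  Event 8 (return 3): 26 + 3 = 29
  Event 9 (adjust -2): 29 + -2 = 27
  Event 10 (restock 21): 27 + 21 = 48
  Event 11 (sale 21): sell min(21,48)=21. stock: 48 - 21 = 27. total_sold = 34
Final: stock = 27, total_sold = 34

First zero at event 1.

Answer: 1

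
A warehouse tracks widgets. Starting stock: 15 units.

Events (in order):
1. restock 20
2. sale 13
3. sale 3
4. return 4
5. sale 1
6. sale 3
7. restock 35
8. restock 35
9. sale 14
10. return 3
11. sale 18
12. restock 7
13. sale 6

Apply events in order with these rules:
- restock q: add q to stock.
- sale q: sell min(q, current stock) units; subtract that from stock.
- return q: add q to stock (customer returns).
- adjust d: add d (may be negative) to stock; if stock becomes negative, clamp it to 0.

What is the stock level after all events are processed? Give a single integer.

Processing events:
Start: stock = 15
  Event 1 (restock 20): 15 + 20 = 35
  Event 2 (sale 13): sell min(13,35)=13. stock: 35 - 13 = 22. total_sold = 13
  Event 3 (sale 3): sell min(3,22)=3. stock: 22 - 3 = 19. total_sold = 16
  Event 4 (return 4): 19 + 4 = 23
  Event 5 (sale 1): sell min(1,23)=1. stock: 23 - 1 = 22. total_sold = 17
  Event 6 (sale 3): sell min(3,22)=3. stock: 22 - 3 = 19. total_sold = 20
  Event 7 (restock 35): 19 + 35 = 54
  Event 8 (restock 35): 54 + 35 = 89
  Event 9 (sale 14): sell min(14,89)=14. stock: 89 - 14 = 75. total_sold = 34
  Event 10 (return 3): 75 + 3 = 78
  Event 11 (sale 18): sell min(18,78)=18. stock: 78 - 18 = 60. total_sold = 52
  Event 12 (restock 7): 60 + 7 = 67
  Event 13 (sale 6): sell min(6,67)=6. stock: 67 - 6 = 61. total_sold = 58
Final: stock = 61, total_sold = 58

Answer: 61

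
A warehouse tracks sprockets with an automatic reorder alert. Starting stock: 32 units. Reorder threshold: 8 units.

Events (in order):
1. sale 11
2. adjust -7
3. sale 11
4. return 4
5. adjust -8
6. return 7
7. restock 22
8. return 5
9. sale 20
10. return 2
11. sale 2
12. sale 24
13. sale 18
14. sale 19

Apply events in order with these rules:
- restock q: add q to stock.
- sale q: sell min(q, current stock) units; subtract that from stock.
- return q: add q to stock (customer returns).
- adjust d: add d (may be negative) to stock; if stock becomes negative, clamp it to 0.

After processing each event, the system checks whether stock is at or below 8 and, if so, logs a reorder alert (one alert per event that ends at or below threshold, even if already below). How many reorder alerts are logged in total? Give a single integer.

Processing events:
Start: stock = 32
  Event 1 (sale 11): sell min(11,32)=11. stock: 32 - 11 = 21. total_sold = 11
  Event 2 (adjust -7): 21 + -7 = 14
  Event 3 (sale 11): sell min(11,14)=11. stock: 14 - 11 = 3. total_sold = 22
  Event 4 (return 4): 3 + 4 = 7
  Event 5 (adjust -8): 7 + -8 = 0 (clamped to 0)
  Event 6 (return 7): 0 + 7 = 7
  Event 7 (restock 22): 7 + 22 = 29
  Event 8 (return 5): 29 + 5 = 34
  Event 9 (sale 20): sell min(20,34)=20. stock: 34 - 20 = 14. total_sold = 42
  Event 10 (return 2): 14 + 2 = 16
  Event 11 (sale 2): sell min(2,16)=2. stock: 16 - 2 = 14. total_sold = 44
  Event 12 (sale 24): sell min(24,14)=14. stock: 14 - 14 = 0. total_sold = 58
  Event 13 (sale 18): sell min(18,0)=0. stock: 0 - 0 = 0. total_sold = 58
  Event 14 (sale 19): sell min(19,0)=0. stock: 0 - 0 = 0. total_sold = 58
Final: stock = 0, total_sold = 58

Checking against threshold 8:
  After event 1: stock=21 > 8
  After event 2: stock=14 > 8
  After event 3: stock=3 <= 8 -> ALERT
  After event 4: stock=7 <= 8 -> ALERT
  After event 5: stock=0 <= 8 -> ALERT
  After event 6: stock=7 <= 8 -> ALERT
  After event 7: stock=29 > 8
  After event 8: stock=34 > 8
  After event 9: stock=14 > 8
  After event 10: stock=16 > 8
  After event 11: stock=14 > 8
  After event 12: stock=0 <= 8 -> ALERT
  After event 13: stock=0 <= 8 -> ALERT
  After event 14: stock=0 <= 8 -> ALERT
Alert events: [3, 4, 5, 6, 12, 13, 14]. Count = 7

Answer: 7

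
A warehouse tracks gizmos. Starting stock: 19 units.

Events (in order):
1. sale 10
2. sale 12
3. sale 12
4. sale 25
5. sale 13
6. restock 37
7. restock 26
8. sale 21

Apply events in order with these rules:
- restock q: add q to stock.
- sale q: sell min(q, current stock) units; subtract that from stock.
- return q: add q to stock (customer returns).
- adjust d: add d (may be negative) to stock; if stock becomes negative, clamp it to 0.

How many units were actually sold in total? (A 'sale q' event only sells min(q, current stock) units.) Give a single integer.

Answer: 40

Derivation:
Processing events:
Start: stock = 19
  Event 1 (sale 10): sell min(10,19)=10. stock: 19 - 10 = 9. total_sold = 10
  Event 2 (sale 12): sell min(12,9)=9. stock: 9 - 9 = 0. total_sold = 19
  Event 3 (sale 12): sell min(12,0)=0. stock: 0 - 0 = 0. total_sold = 19
  Event 4 (sale 25): sell min(25,0)=0. stock: 0 - 0 = 0. total_sold = 19
  Event 5 (sale 13): sell min(13,0)=0. stock: 0 - 0 = 0. total_sold = 19
  Event 6 (restock 37): 0 + 37 = 37
  Event 7 (restock 26): 37 + 26 = 63
  Event 8 (sale 21): sell min(21,63)=21. stock: 63 - 21 = 42. total_sold = 40
Final: stock = 42, total_sold = 40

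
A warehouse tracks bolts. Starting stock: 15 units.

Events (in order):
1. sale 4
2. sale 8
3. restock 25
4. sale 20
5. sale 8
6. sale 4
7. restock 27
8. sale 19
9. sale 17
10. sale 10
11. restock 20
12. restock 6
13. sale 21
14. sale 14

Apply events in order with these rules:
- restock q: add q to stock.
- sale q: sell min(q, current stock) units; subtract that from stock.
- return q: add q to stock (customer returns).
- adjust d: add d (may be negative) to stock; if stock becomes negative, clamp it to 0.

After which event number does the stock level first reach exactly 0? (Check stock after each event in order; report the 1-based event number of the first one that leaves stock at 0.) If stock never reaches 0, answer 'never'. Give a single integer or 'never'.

Answer: 5

Derivation:
Processing events:
Start: stock = 15
  Event 1 (sale 4): sell min(4,15)=4. stock: 15 - 4 = 11. total_sold = 4
  Event 2 (sale 8): sell min(8,11)=8. stock: 11 - 8 = 3. total_sold = 12
  Event 3 (restock 25): 3 + 25 = 28
  Event 4 (sale 20): sell min(20,28)=20. stock: 28 - 20 = 8. total_sold = 32
  Event 5 (sale 8): sell min(8,8)=8. stock: 8 - 8 = 0. total_sold = 40
  Event 6 (sale 4): sell min(4,0)=0. stock: 0 - 0 = 0. total_sold = 40
  Event 7 (restock 27): 0 + 27 = 27
  Event 8 (sale 19): sell min(19,27)=19. stock: 27 - 19 = 8. total_sold = 59
  Event 9 (sale 17): sell min(17,8)=8. stock: 8 - 8 = 0. total_sold = 67
  Event 10 (sale 10): sell min(10,0)=0. stock: 0 - 0 = 0. total_sold = 67
  Event 11 (restock 20): 0 + 20 = 20
  Event 12 (restock 6): 20 + 6 = 26
  Event 13 (sale 21): sell min(21,26)=21. stock: 26 - 21 = 5. total_sold = 88
  Event 14 (sale 14): sell min(14,5)=5. stock: 5 - 5 = 0. total_sold = 93
Final: stock = 0, total_sold = 93

First zero at event 5.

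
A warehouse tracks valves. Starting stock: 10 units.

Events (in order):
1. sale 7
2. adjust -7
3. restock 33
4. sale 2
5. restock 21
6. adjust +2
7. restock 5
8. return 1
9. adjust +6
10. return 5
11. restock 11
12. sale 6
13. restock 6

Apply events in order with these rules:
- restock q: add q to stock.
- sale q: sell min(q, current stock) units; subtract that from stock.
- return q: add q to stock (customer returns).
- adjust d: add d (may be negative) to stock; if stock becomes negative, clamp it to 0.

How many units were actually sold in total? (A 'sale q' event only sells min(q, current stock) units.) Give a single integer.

Processing events:
Start: stock = 10
  Event 1 (sale 7): sell min(7,10)=7. stock: 10 - 7 = 3. total_sold = 7
  Event 2 (adjust -7): 3 + -7 = 0 (clamped to 0)
  Event 3 (restock 33): 0 + 33 = 33
  Event 4 (sale 2): sell min(2,33)=2. stock: 33 - 2 = 31. total_sold = 9
  Event 5 (restock 21): 31 + 21 = 52
  Event 6 (adjust +2): 52 + 2 = 54
  Event 7 (restock 5): 54 + 5 = 59
  Event 8 (return 1): 59 + 1 = 60
  Event 9 (adjust +6): 60 + 6 = 66
  Event 10 (return 5): 66 + 5 = 71
  Event 11 (restock 11): 71 + 11 = 82
  Event 12 (sale 6): sell min(6,82)=6. stock: 82 - 6 = 76. total_sold = 15
  Event 13 (restock 6): 76 + 6 = 82
Final: stock = 82, total_sold = 15

Answer: 15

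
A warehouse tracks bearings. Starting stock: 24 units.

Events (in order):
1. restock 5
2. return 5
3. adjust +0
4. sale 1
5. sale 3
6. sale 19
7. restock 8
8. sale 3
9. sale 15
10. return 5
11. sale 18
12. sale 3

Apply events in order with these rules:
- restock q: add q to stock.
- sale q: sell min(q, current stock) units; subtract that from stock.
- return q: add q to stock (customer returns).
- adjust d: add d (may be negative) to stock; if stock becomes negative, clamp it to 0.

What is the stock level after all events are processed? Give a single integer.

Answer: 0

Derivation:
Processing events:
Start: stock = 24
  Event 1 (restock 5): 24 + 5 = 29
  Event 2 (return 5): 29 + 5 = 34
  Event 3 (adjust +0): 34 + 0 = 34
  Event 4 (sale 1): sell min(1,34)=1. stock: 34 - 1 = 33. total_sold = 1
  Event 5 (sale 3): sell min(3,33)=3. stock: 33 - 3 = 30. total_sold = 4
  Event 6 (sale 19): sell min(19,30)=19. stock: 30 - 19 = 11. total_sold = 23
  Event 7 (restock 8): 11 + 8 = 19
  Event 8 (sale 3): sell min(3,19)=3. stock: 19 - 3 = 16. total_sold = 26
  Event 9 (sale 15): sell min(15,16)=15. stock: 16 - 15 = 1. total_sold = 41
  Event 10 (return 5): 1 + 5 = 6
  Event 11 (sale 18): sell min(18,6)=6. stock: 6 - 6 = 0. total_sold = 47
  Event 12 (sale 3): sell min(3,0)=0. stock: 0 - 0 = 0. total_sold = 47
Final: stock = 0, total_sold = 47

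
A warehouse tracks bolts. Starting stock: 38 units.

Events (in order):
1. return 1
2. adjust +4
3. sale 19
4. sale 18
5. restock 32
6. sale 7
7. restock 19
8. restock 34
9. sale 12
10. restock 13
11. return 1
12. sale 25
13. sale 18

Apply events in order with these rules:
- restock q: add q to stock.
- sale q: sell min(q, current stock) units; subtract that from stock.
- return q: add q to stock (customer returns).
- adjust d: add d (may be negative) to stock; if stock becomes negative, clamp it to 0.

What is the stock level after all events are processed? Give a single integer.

Processing events:
Start: stock = 38
  Event 1 (return 1): 38 + 1 = 39
  Event 2 (adjust +4): 39 + 4 = 43
  Event 3 (sale 19): sell min(19,43)=19. stock: 43 - 19 = 24. total_sold = 19
  Event 4 (sale 18): sell min(18,24)=18. stock: 24 - 18 = 6. total_sold = 37
  Event 5 (restock 32): 6 + 32 = 38
  Event 6 (sale 7): sell min(7,38)=7. stock: 38 - 7 = 31. total_sold = 44
  Event 7 (restock 19): 31 + 19 = 50
  Event 8 (restock 34): 50 + 34 = 84
  Event 9 (sale 12): sell min(12,84)=12. stock: 84 - 12 = 72. total_sold = 56
  Event 10 (restock 13): 72 + 13 = 85
  Event 11 (return 1): 85 + 1 = 86
  Event 12 (sale 25): sell min(25,86)=25. stock: 86 - 25 = 61. total_sold = 81
  Event 13 (sale 18): sell min(18,61)=18. stock: 61 - 18 = 43. total_sold = 99
Final: stock = 43, total_sold = 99

Answer: 43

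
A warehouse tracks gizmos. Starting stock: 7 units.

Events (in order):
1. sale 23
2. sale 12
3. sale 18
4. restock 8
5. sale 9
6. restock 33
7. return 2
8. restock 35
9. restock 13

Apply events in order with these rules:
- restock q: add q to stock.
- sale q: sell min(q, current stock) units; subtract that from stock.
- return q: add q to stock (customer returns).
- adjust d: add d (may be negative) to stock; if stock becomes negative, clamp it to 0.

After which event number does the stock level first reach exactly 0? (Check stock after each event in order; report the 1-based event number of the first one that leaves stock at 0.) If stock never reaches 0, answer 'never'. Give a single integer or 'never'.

Processing events:
Start: stock = 7
  Event 1 (sale 23): sell min(23,7)=7. stock: 7 - 7 = 0. total_sold = 7
  Event 2 (sale 12): sell min(12,0)=0. stock: 0 - 0 = 0. total_sold = 7
  Event 3 (sale 18): sell min(18,0)=0. stock: 0 - 0 = 0. total_sold = 7
  Event 4 (restock 8): 0 + 8 = 8
  Event 5 (sale 9): sell min(9,8)=8. stock: 8 - 8 = 0. total_sold = 15
  Event 6 (restock 33): 0 + 33 = 33
  Event 7 (return 2): 33 + 2 = 35
  Event 8 (restock 35): 35 + 35 = 70
  Event 9 (restock 13): 70 + 13 = 83
Final: stock = 83, total_sold = 15

First zero at event 1.

Answer: 1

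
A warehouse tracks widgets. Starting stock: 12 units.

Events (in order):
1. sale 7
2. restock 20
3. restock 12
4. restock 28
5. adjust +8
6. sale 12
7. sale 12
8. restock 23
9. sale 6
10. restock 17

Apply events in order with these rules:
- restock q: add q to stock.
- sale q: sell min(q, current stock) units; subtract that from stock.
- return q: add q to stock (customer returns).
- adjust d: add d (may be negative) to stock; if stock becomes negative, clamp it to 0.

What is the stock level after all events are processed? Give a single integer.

Answer: 83

Derivation:
Processing events:
Start: stock = 12
  Event 1 (sale 7): sell min(7,12)=7. stock: 12 - 7 = 5. total_sold = 7
  Event 2 (restock 20): 5 + 20 = 25
  Event 3 (restock 12): 25 + 12 = 37
  Event 4 (restock 28): 37 + 28 = 65
  Event 5 (adjust +8): 65 + 8 = 73
  Event 6 (sale 12): sell min(12,73)=12. stock: 73 - 12 = 61. total_sold = 19
  Event 7 (sale 12): sell min(12,61)=12. stock: 61 - 12 = 49. total_sold = 31
  Event 8 (restock 23): 49 + 23 = 72
  Event 9 (sale 6): sell min(6,72)=6. stock: 72 - 6 = 66. total_sold = 37
  Event 10 (restock 17): 66 + 17 = 83
Final: stock = 83, total_sold = 37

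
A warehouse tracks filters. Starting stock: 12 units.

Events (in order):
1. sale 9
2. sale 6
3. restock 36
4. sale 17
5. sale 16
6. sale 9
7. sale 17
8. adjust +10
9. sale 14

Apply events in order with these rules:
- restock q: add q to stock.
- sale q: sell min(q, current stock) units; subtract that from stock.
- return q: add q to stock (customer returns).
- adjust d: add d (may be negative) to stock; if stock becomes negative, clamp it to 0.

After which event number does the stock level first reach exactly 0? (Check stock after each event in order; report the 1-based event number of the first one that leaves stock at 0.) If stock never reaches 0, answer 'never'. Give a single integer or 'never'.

Processing events:
Start: stock = 12
  Event 1 (sale 9): sell min(9,12)=9. stock: 12 - 9 = 3. total_sold = 9
  Event 2 (sale 6): sell min(6,3)=3. stock: 3 - 3 = 0. total_sold = 12
  Event 3 (restock 36): 0 + 36 = 36
  Event 4 (sale 17): sell min(17,36)=17. stock: 36 - 17 = 19. total_sold = 29
  Event 5 (sale 16): sell min(16,19)=16. stock: 19 - 16 = 3. total_sold = 45
  Event 6 (sale 9): sell min(9,3)=3. stock: 3 - 3 = 0. total_sold = 48
  Event 7 (sale 17): sell min(17,0)=0. stock: 0 - 0 = 0. total_sold = 48
  Event 8 (adjust +10): 0 + 10 = 10
  Event 9 (sale 14): sell min(14,10)=10. stock: 10 - 10 = 0. total_sold = 58
Final: stock = 0, total_sold = 58

First zero at event 2.

Answer: 2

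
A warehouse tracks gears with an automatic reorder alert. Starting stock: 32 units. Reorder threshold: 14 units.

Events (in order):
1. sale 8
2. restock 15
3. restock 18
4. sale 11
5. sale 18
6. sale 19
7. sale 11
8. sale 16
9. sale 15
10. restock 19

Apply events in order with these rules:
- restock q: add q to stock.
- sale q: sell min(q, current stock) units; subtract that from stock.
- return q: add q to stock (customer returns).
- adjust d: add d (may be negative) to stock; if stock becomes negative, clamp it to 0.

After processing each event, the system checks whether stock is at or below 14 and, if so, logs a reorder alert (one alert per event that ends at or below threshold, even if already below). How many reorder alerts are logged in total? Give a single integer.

Answer: 4

Derivation:
Processing events:
Start: stock = 32
  Event 1 (sale 8): sell min(8,32)=8. stock: 32 - 8 = 24. total_sold = 8
  Event 2 (restock 15): 24 + 15 = 39
  Event 3 (restock 18): 39 + 18 = 57
  Event 4 (sale 11): sell min(11,57)=11. stock: 57 - 11 = 46. total_sold = 19
  Event 5 (sale 18): sell min(18,46)=18. stock: 46 - 18 = 28. total_sold = 37
  Event 6 (sale 19): sell min(19,28)=19. stock: 28 - 19 = 9. total_sold = 56
  Event 7 (sale 11): sell min(11,9)=9. stock: 9 - 9 = 0. total_sold = 65
  Event 8 (sale 16): sell min(16,0)=0. stock: 0 - 0 = 0. total_sold = 65
  Event 9 (sale 15): sell min(15,0)=0. stock: 0 - 0 = 0. total_sold = 65
  Event 10 (restock 19): 0 + 19 = 19
Final: stock = 19, total_sold = 65

Checking against threshold 14:
  After event 1: stock=24 > 14
  After event 2: stock=39 > 14
  After event 3: stock=57 > 14
  After event 4: stock=46 > 14
  After event 5: stock=28 > 14
  After event 6: stock=9 <= 14 -> ALERT
  After event 7: stock=0 <= 14 -> ALERT
  After event 8: stock=0 <= 14 -> ALERT
  After event 9: stock=0 <= 14 -> ALERT
  After event 10: stock=19 > 14
Alert events: [6, 7, 8, 9]. Count = 4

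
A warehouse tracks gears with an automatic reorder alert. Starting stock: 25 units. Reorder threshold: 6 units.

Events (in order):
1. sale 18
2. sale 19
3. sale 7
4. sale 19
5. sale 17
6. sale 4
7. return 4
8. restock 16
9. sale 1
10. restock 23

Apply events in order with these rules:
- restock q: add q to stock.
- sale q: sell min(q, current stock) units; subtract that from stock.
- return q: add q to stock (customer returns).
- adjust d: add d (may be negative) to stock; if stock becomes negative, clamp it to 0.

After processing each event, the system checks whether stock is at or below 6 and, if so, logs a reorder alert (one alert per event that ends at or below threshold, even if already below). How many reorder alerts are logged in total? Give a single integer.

Answer: 6

Derivation:
Processing events:
Start: stock = 25
  Event 1 (sale 18): sell min(18,25)=18. stock: 25 - 18 = 7. total_sold = 18
  Event 2 (sale 19): sell min(19,7)=7. stock: 7 - 7 = 0. total_sold = 25
  Event 3 (sale 7): sell min(7,0)=0. stock: 0 - 0 = 0. total_sold = 25
  Event 4 (sale 19): sell min(19,0)=0. stock: 0 - 0 = 0. total_sold = 25
  Event 5 (sale 17): sell min(17,0)=0. stock: 0 - 0 = 0. total_sold = 25
  Event 6 (sale 4): sell min(4,0)=0. stock: 0 - 0 = 0. total_sold = 25
  Event 7 (return 4): 0 + 4 = 4
  Event 8 (restock 16): 4 + 16 = 20
  Event 9 (sale 1): sell min(1,20)=1. stock: 20 - 1 = 19. total_sold = 26
  Event 10 (restock 23): 19 + 23 = 42
Final: stock = 42, total_sold = 26

Checking against threshold 6:
  After event 1: stock=7 > 6
  After event 2: stock=0 <= 6 -> ALERT
  After event 3: stock=0 <= 6 -> ALERT
  After event 4: stock=0 <= 6 -> ALERT
  After event 5: stock=0 <= 6 -> ALERT
  After event 6: stock=0 <= 6 -> ALERT
  After event 7: stock=4 <= 6 -> ALERT
  After event 8: stock=20 > 6
  After event 9: stock=19 > 6
  After event 10: stock=42 > 6
Alert events: [2, 3, 4, 5, 6, 7]. Count = 6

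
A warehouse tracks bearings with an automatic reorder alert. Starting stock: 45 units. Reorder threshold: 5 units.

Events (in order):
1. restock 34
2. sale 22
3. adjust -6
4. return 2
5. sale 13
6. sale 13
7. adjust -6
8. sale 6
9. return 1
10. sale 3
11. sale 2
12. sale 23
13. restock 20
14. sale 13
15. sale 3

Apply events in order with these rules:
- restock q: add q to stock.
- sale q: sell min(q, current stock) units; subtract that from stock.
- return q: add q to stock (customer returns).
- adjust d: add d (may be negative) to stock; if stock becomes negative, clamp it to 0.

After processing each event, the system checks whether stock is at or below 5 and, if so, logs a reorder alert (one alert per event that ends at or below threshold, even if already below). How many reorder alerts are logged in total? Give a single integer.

Processing events:
Start: stock = 45
  Event 1 (restock 34): 45 + 34 = 79
  Event 2 (sale 22): sell min(22,79)=22. stock: 79 - 22 = 57. total_sold = 22
  Event 3 (adjust -6): 57 + -6 = 51
  Event 4 (return 2): 51 + 2 = 53
  Event 5 (sale 13): sell min(13,53)=13. stock: 53 - 13 = 40. total_sold = 35
  Event 6 (sale 13): sell min(13,40)=13. stock: 40 - 13 = 27. total_sold = 48
  Event 7 (adjust -6): 27 + -6 = 21
  Event 8 (sale 6): sell min(6,21)=6. stock: 21 - 6 = 15. total_sold = 54
  Event 9 (return 1): 15 + 1 = 16
  Event 10 (sale 3): sell min(3,16)=3. stock: 16 - 3 = 13. total_sold = 57
  Event 11 (sale 2): sell min(2,13)=2. stock: 13 - 2 = 11. total_sold = 59
  Event 12 (sale 23): sell min(23,11)=11. stock: 11 - 11 = 0. total_sold = 70
  Event 13 (restock 20): 0 + 20 = 20
  Event 14 (sale 13): sell min(13,20)=13. stock: 20 - 13 = 7. total_sold = 83
  Event 15 (sale 3): sell min(3,7)=3. stock: 7 - 3 = 4. total_sold = 86
Final: stock = 4, total_sold = 86

Checking against threshold 5:
  After event 1: stock=79 > 5
  After event 2: stock=57 > 5
  After event 3: stock=51 > 5
  After event 4: stock=53 > 5
  After event 5: stock=40 > 5
  After event 6: stock=27 > 5
  After event 7: stock=21 > 5
  After event 8: stock=15 > 5
  After event 9: stock=16 > 5
  After event 10: stock=13 > 5
  After event 11: stock=11 > 5
  After event 12: stock=0 <= 5 -> ALERT
  After event 13: stock=20 > 5
  After event 14: stock=7 > 5
  After event 15: stock=4 <= 5 -> ALERT
Alert events: [12, 15]. Count = 2

Answer: 2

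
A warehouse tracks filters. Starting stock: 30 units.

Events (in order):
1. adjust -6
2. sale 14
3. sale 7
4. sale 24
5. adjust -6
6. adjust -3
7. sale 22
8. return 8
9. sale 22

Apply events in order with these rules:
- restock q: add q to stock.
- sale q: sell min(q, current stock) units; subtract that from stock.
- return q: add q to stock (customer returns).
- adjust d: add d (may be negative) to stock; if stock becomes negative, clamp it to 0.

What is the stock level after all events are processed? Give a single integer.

Answer: 0

Derivation:
Processing events:
Start: stock = 30
  Event 1 (adjust -6): 30 + -6 = 24
  Event 2 (sale 14): sell min(14,24)=14. stock: 24 - 14 = 10. total_sold = 14
  Event 3 (sale 7): sell min(7,10)=7. stock: 10 - 7 = 3. total_sold = 21
  Event 4 (sale 24): sell min(24,3)=3. stock: 3 - 3 = 0. total_sold = 24
  Event 5 (adjust -6): 0 + -6 = 0 (clamped to 0)
  Event 6 (adjust -3): 0 + -3 = 0 (clamped to 0)
  Event 7 (sale 22): sell min(22,0)=0. stock: 0 - 0 = 0. total_sold = 24
  Event 8 (return 8): 0 + 8 = 8
  Event 9 (sale 22): sell min(22,8)=8. stock: 8 - 8 = 0. total_sold = 32
Final: stock = 0, total_sold = 32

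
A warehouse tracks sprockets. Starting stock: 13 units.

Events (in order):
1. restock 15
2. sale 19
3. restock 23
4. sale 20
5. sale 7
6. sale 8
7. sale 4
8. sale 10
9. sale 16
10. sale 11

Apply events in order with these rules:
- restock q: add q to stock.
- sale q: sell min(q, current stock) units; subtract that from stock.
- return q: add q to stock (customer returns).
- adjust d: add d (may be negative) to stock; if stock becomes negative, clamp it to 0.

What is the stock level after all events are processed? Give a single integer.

Processing events:
Start: stock = 13
  Event 1 (restock 15): 13 + 15 = 28
  Event 2 (sale 19): sell min(19,28)=19. stock: 28 - 19 = 9. total_sold = 19
  Event 3 (restock 23): 9 + 23 = 32
  Event 4 (sale 20): sell min(20,32)=20. stock: 32 - 20 = 12. total_sold = 39
  Event 5 (sale 7): sell min(7,12)=7. stock: 12 - 7 = 5. total_sold = 46
  Event 6 (sale 8): sell min(8,5)=5. stock: 5 - 5 = 0. total_sold = 51
  Event 7 (sale 4): sell min(4,0)=0. stock: 0 - 0 = 0. total_sold = 51
  Event 8 (sale 10): sell min(10,0)=0. stock: 0 - 0 = 0. total_sold = 51
  Event 9 (sale 16): sell min(16,0)=0. stock: 0 - 0 = 0. total_sold = 51
  Event 10 (sale 11): sell min(11,0)=0. stock: 0 - 0 = 0. total_sold = 51
Final: stock = 0, total_sold = 51

Answer: 0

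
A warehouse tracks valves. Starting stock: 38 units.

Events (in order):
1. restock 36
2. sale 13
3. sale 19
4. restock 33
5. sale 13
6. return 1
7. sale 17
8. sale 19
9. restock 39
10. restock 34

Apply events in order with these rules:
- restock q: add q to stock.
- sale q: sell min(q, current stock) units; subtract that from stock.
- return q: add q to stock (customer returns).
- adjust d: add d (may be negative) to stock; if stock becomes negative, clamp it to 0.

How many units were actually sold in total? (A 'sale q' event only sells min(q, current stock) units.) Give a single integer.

Answer: 81

Derivation:
Processing events:
Start: stock = 38
  Event 1 (restock 36): 38 + 36 = 74
  Event 2 (sale 13): sell min(13,74)=13. stock: 74 - 13 = 61. total_sold = 13
  Event 3 (sale 19): sell min(19,61)=19. stock: 61 - 19 = 42. total_sold = 32
  Event 4 (restock 33): 42 + 33 = 75
  Event 5 (sale 13): sell min(13,75)=13. stock: 75 - 13 = 62. total_sold = 45
  Event 6 (return 1): 62 + 1 = 63
  Event 7 (sale 17): sell min(17,63)=17. stock: 63 - 17 = 46. total_sold = 62
  Event 8 (sale 19): sell min(19,46)=19. stock: 46 - 19 = 27. total_sold = 81
  Event 9 (restock 39): 27 + 39 = 66
  Event 10 (restock 34): 66 + 34 = 100
Final: stock = 100, total_sold = 81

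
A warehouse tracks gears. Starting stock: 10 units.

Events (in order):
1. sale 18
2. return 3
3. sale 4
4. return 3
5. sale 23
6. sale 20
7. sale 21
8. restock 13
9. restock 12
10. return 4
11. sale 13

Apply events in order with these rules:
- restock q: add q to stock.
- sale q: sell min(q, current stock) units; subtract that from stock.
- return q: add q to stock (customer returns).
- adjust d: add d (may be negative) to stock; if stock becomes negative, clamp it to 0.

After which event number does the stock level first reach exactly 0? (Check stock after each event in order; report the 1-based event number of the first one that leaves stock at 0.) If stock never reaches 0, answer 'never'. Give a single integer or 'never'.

Answer: 1

Derivation:
Processing events:
Start: stock = 10
  Event 1 (sale 18): sell min(18,10)=10. stock: 10 - 10 = 0. total_sold = 10
  Event 2 (return 3): 0 + 3 = 3
  Event 3 (sale 4): sell min(4,3)=3. stock: 3 - 3 = 0. total_sold = 13
  Event 4 (return 3): 0 + 3 = 3
  Event 5 (sale 23): sell min(23,3)=3. stock: 3 - 3 = 0. total_sold = 16
  Event 6 (sale 20): sell min(20,0)=0. stock: 0 - 0 = 0. total_sold = 16
  Event 7 (sale 21): sell min(21,0)=0. stock: 0 - 0 = 0. total_sold = 16
  Event 8 (restock 13): 0 + 13 = 13
  Event 9 (restock 12): 13 + 12 = 25
  Event 10 (return 4): 25 + 4 = 29
  Event 11 (sale 13): sell min(13,29)=13. stock: 29 - 13 = 16. total_sold = 29
Final: stock = 16, total_sold = 29

First zero at event 1.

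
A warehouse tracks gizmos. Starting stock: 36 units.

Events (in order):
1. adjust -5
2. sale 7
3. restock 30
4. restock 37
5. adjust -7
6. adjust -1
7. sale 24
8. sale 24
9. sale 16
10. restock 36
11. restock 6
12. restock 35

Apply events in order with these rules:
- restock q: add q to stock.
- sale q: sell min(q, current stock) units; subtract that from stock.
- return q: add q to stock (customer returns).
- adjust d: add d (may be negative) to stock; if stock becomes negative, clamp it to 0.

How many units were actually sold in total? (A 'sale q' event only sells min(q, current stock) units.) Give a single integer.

Processing events:
Start: stock = 36
  Event 1 (adjust -5): 36 + -5 = 31
  Event 2 (sale 7): sell min(7,31)=7. stock: 31 - 7 = 24. total_sold = 7
  Event 3 (restock 30): 24 + 30 = 54
  Event 4 (restock 37): 54 + 37 = 91
  Event 5 (adjust -7): 91 + -7 = 84
  Event 6 (adjust -1): 84 + -1 = 83
  Event 7 (sale 24): sell min(24,83)=24. stock: 83 - 24 = 59. total_sold = 31
  Event 8 (sale 24): sell min(24,59)=24. stock: 59 - 24 = 35. total_sold = 55
  Event 9 (sale 16): sell min(16,35)=16. stock: 35 - 16 = 19. total_sold = 71
  Event 10 (restock 36): 19 + 36 = 55
  Event 11 (restock 6): 55 + 6 = 61
  Event 12 (restock 35): 61 + 35 = 96
Final: stock = 96, total_sold = 71

Answer: 71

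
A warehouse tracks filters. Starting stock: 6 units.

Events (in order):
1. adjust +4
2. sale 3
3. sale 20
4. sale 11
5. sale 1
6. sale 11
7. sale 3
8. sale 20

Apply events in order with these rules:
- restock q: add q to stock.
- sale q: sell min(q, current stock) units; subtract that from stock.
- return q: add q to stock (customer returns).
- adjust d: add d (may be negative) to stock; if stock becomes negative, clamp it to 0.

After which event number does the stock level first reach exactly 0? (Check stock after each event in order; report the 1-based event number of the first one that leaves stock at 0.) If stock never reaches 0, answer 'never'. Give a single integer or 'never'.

Answer: 3

Derivation:
Processing events:
Start: stock = 6
  Event 1 (adjust +4): 6 + 4 = 10
  Event 2 (sale 3): sell min(3,10)=3. stock: 10 - 3 = 7. total_sold = 3
  Event 3 (sale 20): sell min(20,7)=7. stock: 7 - 7 = 0. total_sold = 10
  Event 4 (sale 11): sell min(11,0)=0. stock: 0 - 0 = 0. total_sold = 10
  Event 5 (sale 1): sell min(1,0)=0. stock: 0 - 0 = 0. total_sold = 10
  Event 6 (sale 11): sell min(11,0)=0. stock: 0 - 0 = 0. total_sold = 10
  Event 7 (sale 3): sell min(3,0)=0. stock: 0 - 0 = 0. total_sold = 10
  Event 8 (sale 20): sell min(20,0)=0. stock: 0 - 0 = 0. total_sold = 10
Final: stock = 0, total_sold = 10

First zero at event 3.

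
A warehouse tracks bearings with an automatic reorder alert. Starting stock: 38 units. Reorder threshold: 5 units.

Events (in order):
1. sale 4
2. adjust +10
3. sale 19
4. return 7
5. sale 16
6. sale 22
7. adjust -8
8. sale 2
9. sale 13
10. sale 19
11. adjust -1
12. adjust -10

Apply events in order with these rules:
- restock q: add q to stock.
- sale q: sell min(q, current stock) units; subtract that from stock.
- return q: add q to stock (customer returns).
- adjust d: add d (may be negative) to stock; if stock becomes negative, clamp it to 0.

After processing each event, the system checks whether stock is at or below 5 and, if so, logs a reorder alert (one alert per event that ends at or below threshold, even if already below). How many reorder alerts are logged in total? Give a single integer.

Processing events:
Start: stock = 38
  Event 1 (sale 4): sell min(4,38)=4. stock: 38 - 4 = 34. total_sold = 4
  Event 2 (adjust +10): 34 + 10 = 44
  Event 3 (sale 19): sell min(19,44)=19. stock: 44 - 19 = 25. total_sold = 23
  Event 4 (return 7): 25 + 7 = 32
  Event 5 (sale 16): sell min(16,32)=16. stock: 32 - 16 = 16. total_sold = 39
  Event 6 (sale 22): sell min(22,16)=16. stock: 16 - 16 = 0. total_sold = 55
  Event 7 (adjust -8): 0 + -8 = 0 (clamped to 0)
  Event 8 (sale 2): sell min(2,0)=0. stock: 0 - 0 = 0. total_sold = 55
  Event 9 (sale 13): sell min(13,0)=0. stock: 0 - 0 = 0. total_sold = 55
  Event 10 (sale 19): sell min(19,0)=0. stock: 0 - 0 = 0. total_sold = 55
  Event 11 (adjust -1): 0 + -1 = 0 (clamped to 0)
  Event 12 (adjust -10): 0 + -10 = 0 (clamped to 0)
Final: stock = 0, total_sold = 55

Checking against threshold 5:
  After event 1: stock=34 > 5
  After event 2: stock=44 > 5
  After event 3: stock=25 > 5
  After event 4: stock=32 > 5
  After event 5: stock=16 > 5
  After event 6: stock=0 <= 5 -> ALERT
  After event 7: stock=0 <= 5 -> ALERT
  After event 8: stock=0 <= 5 -> ALERT
  After event 9: stock=0 <= 5 -> ALERT
  After event 10: stock=0 <= 5 -> ALERT
  After event 11: stock=0 <= 5 -> ALERT
  After event 12: stock=0 <= 5 -> ALERT
Alert events: [6, 7, 8, 9, 10, 11, 12]. Count = 7

Answer: 7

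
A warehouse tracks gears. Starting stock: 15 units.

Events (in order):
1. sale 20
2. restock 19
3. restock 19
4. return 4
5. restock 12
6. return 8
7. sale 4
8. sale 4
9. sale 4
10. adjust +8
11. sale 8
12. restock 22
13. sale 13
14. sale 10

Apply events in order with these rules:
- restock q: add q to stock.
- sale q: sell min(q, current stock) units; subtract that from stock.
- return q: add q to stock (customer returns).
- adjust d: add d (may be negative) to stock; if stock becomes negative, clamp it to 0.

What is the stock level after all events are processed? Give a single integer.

Processing events:
Start: stock = 15
  Event 1 (sale 20): sell min(20,15)=15. stock: 15 - 15 = 0. total_sold = 15
  Event 2 (restock 19): 0 + 19 = 19
  Event 3 (restock 19): 19 + 19 = 38
  Event 4 (return 4): 38 + 4 = 42
  Event 5 (restock 12): 42 + 12 = 54
  Event 6 (return 8): 54 + 8 = 62
  Event 7 (sale 4): sell min(4,62)=4. stock: 62 - 4 = 58. total_sold = 19
  Event 8 (sale 4): sell min(4,58)=4. stock: 58 - 4 = 54. total_sold = 23
  Event 9 (sale 4): sell min(4,54)=4. stock: 54 - 4 = 50. total_sold = 27
  Event 10 (adjust +8): 50 + 8 = 58
  Event 11 (sale 8): sell min(8,58)=8. stock: 58 - 8 = 50. total_sold = 35
  Event 12 (restock 22): 50 + 22 = 72
  Event 13 (sale 13): sell min(13,72)=13. stock: 72 - 13 = 59. total_sold = 48
  Event 14 (sale 10): sell min(10,59)=10. stock: 59 - 10 = 49. total_sold = 58
Final: stock = 49, total_sold = 58

Answer: 49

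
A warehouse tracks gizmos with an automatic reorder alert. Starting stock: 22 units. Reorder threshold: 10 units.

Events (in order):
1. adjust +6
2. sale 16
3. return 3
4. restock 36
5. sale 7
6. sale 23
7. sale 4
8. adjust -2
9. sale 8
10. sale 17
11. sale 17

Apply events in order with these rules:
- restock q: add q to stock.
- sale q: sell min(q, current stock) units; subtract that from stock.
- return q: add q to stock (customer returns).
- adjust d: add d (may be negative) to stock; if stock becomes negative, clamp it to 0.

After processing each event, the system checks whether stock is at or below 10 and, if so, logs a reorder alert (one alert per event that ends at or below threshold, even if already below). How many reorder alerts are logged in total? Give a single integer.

Processing events:
Start: stock = 22
  Event 1 (adjust +6): 22 + 6 = 28
  Event 2 (sale 16): sell min(16,28)=16. stock: 28 - 16 = 12. total_sold = 16
  Event 3 (return 3): 12 + 3 = 15
  Event 4 (restock 36): 15 + 36 = 51
  Event 5 (sale 7): sell min(7,51)=7. stock: 51 - 7 = 44. total_sold = 23
  Event 6 (sale 23): sell min(23,44)=23. stock: 44 - 23 = 21. total_sold = 46
  Event 7 (sale 4): sell min(4,21)=4. stock: 21 - 4 = 17. total_sold = 50
  Event 8 (adjust -2): 17 + -2 = 15
  Event 9 (sale 8): sell min(8,15)=8. stock: 15 - 8 = 7. total_sold = 58
  Event 10 (sale 17): sell min(17,7)=7. stock: 7 - 7 = 0. total_sold = 65
  Event 11 (sale 17): sell min(17,0)=0. stock: 0 - 0 = 0. total_sold = 65
Final: stock = 0, total_sold = 65

Checking against threshold 10:
  After event 1: stock=28 > 10
  After event 2: stock=12 > 10
  After event 3: stock=15 > 10
  After event 4: stock=51 > 10
  After event 5: stock=44 > 10
  After event 6: stock=21 > 10
  After event 7: stock=17 > 10
  After event 8: stock=15 > 10
  After event 9: stock=7 <= 10 -> ALERT
  After event 10: stock=0 <= 10 -> ALERT
  After event 11: stock=0 <= 10 -> ALERT
Alert events: [9, 10, 11]. Count = 3

Answer: 3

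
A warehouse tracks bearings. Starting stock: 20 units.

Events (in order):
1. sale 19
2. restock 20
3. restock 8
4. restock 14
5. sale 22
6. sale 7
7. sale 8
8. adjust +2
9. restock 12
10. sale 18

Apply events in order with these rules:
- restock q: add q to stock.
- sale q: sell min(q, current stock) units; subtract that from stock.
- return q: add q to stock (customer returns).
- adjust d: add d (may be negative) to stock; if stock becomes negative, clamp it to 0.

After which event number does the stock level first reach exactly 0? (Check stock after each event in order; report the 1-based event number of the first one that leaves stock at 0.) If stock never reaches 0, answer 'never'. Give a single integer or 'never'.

Processing events:
Start: stock = 20
  Event 1 (sale 19): sell min(19,20)=19. stock: 20 - 19 = 1. total_sold = 19
  Event 2 (restock 20): 1 + 20 = 21
  Event 3 (restock 8): 21 + 8 = 29
  Event 4 (restock 14): 29 + 14 = 43
  Event 5 (sale 22): sell min(22,43)=22. stock: 43 - 22 = 21. total_sold = 41
  Event 6 (sale 7): sell min(7,21)=7. stock: 21 - 7 = 14. total_sold = 48
  Event 7 (sale 8): sell min(8,14)=8. stock: 14 - 8 = 6. total_sold = 56
  Event 8 (adjust +2): 6 + 2 = 8
  Event 9 (restock 12): 8 + 12 = 20
  Event 10 (sale 18): sell min(18,20)=18. stock: 20 - 18 = 2. total_sold = 74
Final: stock = 2, total_sold = 74

Stock never reaches 0.

Answer: never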